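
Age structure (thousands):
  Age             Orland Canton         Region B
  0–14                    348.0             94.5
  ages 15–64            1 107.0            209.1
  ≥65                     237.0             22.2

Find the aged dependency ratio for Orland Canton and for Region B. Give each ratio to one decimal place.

Orland Canton: 21.4
Region B: 10.6

Orland Canton: 237.0 / 1 107.0 × 100 = 21.4
Region B: 22.2 / 209.1 × 100 = 10.6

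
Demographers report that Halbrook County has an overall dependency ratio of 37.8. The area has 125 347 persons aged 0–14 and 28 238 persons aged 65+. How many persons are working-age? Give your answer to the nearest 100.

Total dependency ratio = (youth + elderly) / working-age × 100
37.8 = (125 347 + 28 238) / W × 100
⇒ 406 300

Working-age: 406 300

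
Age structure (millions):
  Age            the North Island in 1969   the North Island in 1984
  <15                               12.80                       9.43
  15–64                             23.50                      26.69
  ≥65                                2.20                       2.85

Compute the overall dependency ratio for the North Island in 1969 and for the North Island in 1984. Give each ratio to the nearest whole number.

the North Island in 1969: (12.80 + 2.20) / 23.50 × 100 = 15.00 / 23.50 × 100 = 64
the North Island in 1984: (9.43 + 2.85) / 26.69 × 100 = 12.28 / 26.69 × 100 = 46

the North Island in 1969: 64
the North Island in 1984: 46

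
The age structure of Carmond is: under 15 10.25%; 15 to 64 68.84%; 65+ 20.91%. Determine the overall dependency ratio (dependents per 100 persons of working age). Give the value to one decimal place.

Total dependency ratio: 45.3

Total dependency ratio = (10.25 + 20.91) / 68.84 × 100 = 31.16 / 68.84 × 100 = 45.3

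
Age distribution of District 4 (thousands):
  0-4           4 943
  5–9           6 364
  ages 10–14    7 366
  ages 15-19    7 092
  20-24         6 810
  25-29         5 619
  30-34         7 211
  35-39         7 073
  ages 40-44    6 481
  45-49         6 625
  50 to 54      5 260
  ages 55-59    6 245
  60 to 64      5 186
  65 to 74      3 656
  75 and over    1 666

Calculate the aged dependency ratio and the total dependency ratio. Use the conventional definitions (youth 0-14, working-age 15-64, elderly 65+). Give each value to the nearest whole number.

0–14: 4 943 + 6 364 + 7 366 = 18 673
15–64: 7 092 + 6 810 + 5 619 + 7 211 + 7 073 + 6 481 + 6 625 + 5 260 + 6 245 + 5 186 = 63 602
65+: 3 656 + 1 666 = 5 322
Old-age dependency ratio = 5 322 / 63 602 × 100 = 8
Total dependency ratio = (18 673 + 5 322) / 63 602 × 100 = 23 995 / 63 602 × 100 = 38

Old-age dependency ratio: 8
Total dependency ratio: 38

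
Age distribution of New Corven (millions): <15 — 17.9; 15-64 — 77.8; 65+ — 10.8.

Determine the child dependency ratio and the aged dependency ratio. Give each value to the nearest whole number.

Youth dependency ratio: 23
Old-age dependency ratio: 14

Youth dependency ratio = 17.9 / 77.8 × 100 = 23
Old-age dependency ratio = 10.8 / 77.8 × 100 = 14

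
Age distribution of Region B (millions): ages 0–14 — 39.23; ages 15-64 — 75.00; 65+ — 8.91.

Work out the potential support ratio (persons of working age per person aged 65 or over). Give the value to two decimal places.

Potential support ratio: 8.42

Potential support ratio = 75.00 / 8.91 = 8.42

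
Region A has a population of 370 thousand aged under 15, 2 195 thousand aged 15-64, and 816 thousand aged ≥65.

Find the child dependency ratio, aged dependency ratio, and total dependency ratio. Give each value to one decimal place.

Youth dependency ratio = 370 / 2 195 × 100 = 16.9
Old-age dependency ratio = 816 / 2 195 × 100 = 37.2
Total dependency ratio = (370 + 816) / 2 195 × 100 = 1 186 / 2 195 × 100 = 54.0

Youth dependency ratio: 16.9
Old-age dependency ratio: 37.2
Total dependency ratio: 54.0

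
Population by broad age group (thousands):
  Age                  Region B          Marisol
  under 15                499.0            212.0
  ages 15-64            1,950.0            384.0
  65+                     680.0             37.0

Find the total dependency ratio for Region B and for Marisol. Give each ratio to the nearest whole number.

Region B: (499.0 + 680.0) / 1,950.0 × 100 = 1,179.0 / 1,950.0 × 100 = 60
Marisol: (212.0 + 37.0) / 384.0 × 100 = 249.0 / 384.0 × 100 = 65

Region B: 60
Marisol: 65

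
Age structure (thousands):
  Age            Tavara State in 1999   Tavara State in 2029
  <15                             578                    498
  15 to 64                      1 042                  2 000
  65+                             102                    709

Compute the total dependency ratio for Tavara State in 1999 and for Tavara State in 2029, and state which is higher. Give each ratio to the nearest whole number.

Tavara State in 1999: 65
Tavara State in 2029: 60
Higher: Tavara State in 1999

Tavara State in 1999: (578 + 102) / 1 042 × 100 = 680 / 1 042 × 100 = 65
Tavara State in 2029: (498 + 709) / 2 000 × 100 = 1 207 / 2 000 × 100 = 60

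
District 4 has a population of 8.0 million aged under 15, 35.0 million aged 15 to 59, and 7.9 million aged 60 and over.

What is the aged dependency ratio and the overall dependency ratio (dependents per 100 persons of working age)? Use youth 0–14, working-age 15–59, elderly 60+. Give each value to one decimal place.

Old-age dependency ratio = 7.9 / 35.0 × 100 = 22.6
Total dependency ratio = (8.0 + 7.9) / 35.0 × 100 = 15.9 / 35.0 × 100 = 45.4

Old-age dependency ratio: 22.6
Total dependency ratio: 45.4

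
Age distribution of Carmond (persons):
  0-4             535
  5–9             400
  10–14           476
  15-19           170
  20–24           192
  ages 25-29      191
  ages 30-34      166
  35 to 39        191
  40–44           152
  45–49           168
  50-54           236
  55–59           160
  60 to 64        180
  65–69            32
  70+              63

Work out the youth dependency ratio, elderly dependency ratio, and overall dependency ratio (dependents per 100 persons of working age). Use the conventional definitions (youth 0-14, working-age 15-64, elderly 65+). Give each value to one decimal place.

0–14: 535 + 400 + 476 = 1 411
15–64: 170 + 192 + 191 + 166 + 191 + 152 + 168 + 236 + 160 + 180 = 1 806
65+: 32 + 63 = 95
Youth dependency ratio = 1 411 / 1 806 × 100 = 78.1
Old-age dependency ratio = 95 / 1 806 × 100 = 5.3
Total dependency ratio = (1 411 + 95) / 1 806 × 100 = 1 506 / 1 806 × 100 = 83.4

Youth dependency ratio: 78.1
Old-age dependency ratio: 5.3
Total dependency ratio: 83.4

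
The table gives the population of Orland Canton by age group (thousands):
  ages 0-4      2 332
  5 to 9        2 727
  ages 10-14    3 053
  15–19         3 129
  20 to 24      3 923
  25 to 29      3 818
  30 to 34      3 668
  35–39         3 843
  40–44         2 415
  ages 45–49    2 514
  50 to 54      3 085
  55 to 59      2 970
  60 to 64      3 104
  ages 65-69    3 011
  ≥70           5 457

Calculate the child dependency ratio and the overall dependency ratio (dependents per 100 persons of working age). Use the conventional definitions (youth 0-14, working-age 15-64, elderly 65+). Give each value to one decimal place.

Youth dependency ratio: 25.0
Total dependency ratio: 51.1

0–14: 2 332 + 2 727 + 3 053 = 8 112
15–64: 3 129 + 3 923 + 3 818 + 3 668 + 3 843 + 2 415 + 2 514 + 3 085 + 2 970 + 3 104 = 32 469
65+: 3 011 + 5 457 = 8 468
Youth dependency ratio = 8 112 / 32 469 × 100 = 25.0
Total dependency ratio = (8 112 + 8 468) / 32 469 × 100 = 16 580 / 32 469 × 100 = 51.1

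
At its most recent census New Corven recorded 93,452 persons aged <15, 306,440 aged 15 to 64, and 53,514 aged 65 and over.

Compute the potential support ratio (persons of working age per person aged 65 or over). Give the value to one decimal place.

Potential support ratio: 5.7

Potential support ratio = 306,440 / 53,514 = 5.7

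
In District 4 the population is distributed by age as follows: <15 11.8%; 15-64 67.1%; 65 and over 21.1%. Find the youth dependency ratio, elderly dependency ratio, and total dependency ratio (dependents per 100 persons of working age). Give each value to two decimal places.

Youth dependency ratio: 17.59
Old-age dependency ratio: 31.45
Total dependency ratio: 49.03

Youth dependency ratio = 11.8 / 67.1 × 100 = 17.59
Old-age dependency ratio = 21.1 / 67.1 × 100 = 31.45
Total dependency ratio = (11.8 + 21.1) / 67.1 × 100 = 32.9 / 67.1 × 100 = 49.03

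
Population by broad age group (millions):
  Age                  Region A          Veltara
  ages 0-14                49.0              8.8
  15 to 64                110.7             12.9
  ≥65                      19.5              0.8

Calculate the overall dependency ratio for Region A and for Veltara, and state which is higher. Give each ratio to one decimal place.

Region A: 61.9
Veltara: 74.4
Higher: Veltara

Region A: (49.0 + 19.5) / 110.7 × 100 = 68.5 / 110.7 × 100 = 61.9
Veltara: (8.8 + 0.8) / 12.9 × 100 = 9.6 / 12.9 × 100 = 74.4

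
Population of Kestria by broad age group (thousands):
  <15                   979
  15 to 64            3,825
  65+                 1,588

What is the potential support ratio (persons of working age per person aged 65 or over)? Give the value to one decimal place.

Potential support ratio: 2.4

Potential support ratio = 3,825 / 1,588 = 2.4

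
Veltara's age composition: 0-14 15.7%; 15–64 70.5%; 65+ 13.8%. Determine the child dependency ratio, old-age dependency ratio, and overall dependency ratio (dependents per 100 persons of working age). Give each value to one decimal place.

Youth dependency ratio = 15.7 / 70.5 × 100 = 22.3
Old-age dependency ratio = 13.8 / 70.5 × 100 = 19.6
Total dependency ratio = (15.7 + 13.8) / 70.5 × 100 = 29.5 / 70.5 × 100 = 41.8

Youth dependency ratio: 22.3
Old-age dependency ratio: 19.6
Total dependency ratio: 41.8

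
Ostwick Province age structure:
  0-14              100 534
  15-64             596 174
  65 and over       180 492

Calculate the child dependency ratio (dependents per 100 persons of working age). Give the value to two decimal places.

Youth dependency ratio: 16.86

Youth dependency ratio = 100 534 / 596 174 × 100 = 16.86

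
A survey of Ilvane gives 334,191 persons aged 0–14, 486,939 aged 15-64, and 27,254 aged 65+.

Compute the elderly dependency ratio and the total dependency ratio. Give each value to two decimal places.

Old-age dependency ratio = 27,254 / 486,939 × 100 = 5.60
Total dependency ratio = (334,191 + 27,254) / 486,939 × 100 = 361,445 / 486,939 × 100 = 74.23

Old-age dependency ratio: 5.60
Total dependency ratio: 74.23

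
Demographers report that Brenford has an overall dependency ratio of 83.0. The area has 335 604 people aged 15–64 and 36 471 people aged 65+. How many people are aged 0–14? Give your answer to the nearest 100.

Total dependency ratio = (youth + elderly) / working-age × 100
83.0 = (Y + 36 471) / 335 604 × 100
⇒ 242 100

Aged 0–14: 242 100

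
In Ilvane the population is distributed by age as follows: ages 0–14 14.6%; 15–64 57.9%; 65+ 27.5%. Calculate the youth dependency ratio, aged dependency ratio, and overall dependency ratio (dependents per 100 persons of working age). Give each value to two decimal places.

Youth dependency ratio: 25.22
Old-age dependency ratio: 47.50
Total dependency ratio: 72.71

Youth dependency ratio = 14.6 / 57.9 × 100 = 25.22
Old-age dependency ratio = 27.5 / 57.9 × 100 = 47.50
Total dependency ratio = (14.6 + 27.5) / 57.9 × 100 = 42.1 / 57.9 × 100 = 72.71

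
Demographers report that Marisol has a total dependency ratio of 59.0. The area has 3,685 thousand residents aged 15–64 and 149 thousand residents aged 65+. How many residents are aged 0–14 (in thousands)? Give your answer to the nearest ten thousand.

Aged 0–14: 2,030

Total dependency ratio = (youth + elderly) / working-age × 100
59.0 = (Y + 149) / 3,685 × 100
⇒ 2,030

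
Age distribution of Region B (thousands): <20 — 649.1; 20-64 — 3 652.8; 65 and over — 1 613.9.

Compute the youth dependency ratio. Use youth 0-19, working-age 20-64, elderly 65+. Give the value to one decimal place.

Youth dependency ratio: 17.8

Youth dependency ratio = 649.1 / 3 652.8 × 100 = 17.8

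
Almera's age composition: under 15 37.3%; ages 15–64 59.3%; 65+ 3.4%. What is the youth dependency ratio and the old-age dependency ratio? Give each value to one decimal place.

Youth dependency ratio = 37.3 / 59.3 × 100 = 62.9
Old-age dependency ratio = 3.4 / 59.3 × 100 = 5.7

Youth dependency ratio: 62.9
Old-age dependency ratio: 5.7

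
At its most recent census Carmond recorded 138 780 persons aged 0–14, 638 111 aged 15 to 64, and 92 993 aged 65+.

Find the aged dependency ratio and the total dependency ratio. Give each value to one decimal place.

Old-age dependency ratio: 14.6
Total dependency ratio: 36.3

Old-age dependency ratio = 92 993 / 638 111 × 100 = 14.6
Total dependency ratio = (138 780 + 92 993) / 638 111 × 100 = 231 773 / 638 111 × 100 = 36.3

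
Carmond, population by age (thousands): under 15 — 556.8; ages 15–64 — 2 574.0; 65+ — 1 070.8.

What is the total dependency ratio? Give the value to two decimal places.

Total dependency ratio = (556.8 + 1 070.8) / 2 574.0 × 100 = 1 627.6 / 2 574.0 × 100 = 63.23

Total dependency ratio: 63.23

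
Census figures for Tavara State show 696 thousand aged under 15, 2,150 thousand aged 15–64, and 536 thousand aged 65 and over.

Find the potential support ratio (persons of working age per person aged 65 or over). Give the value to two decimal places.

Potential support ratio: 4.01

Potential support ratio = 2,150 / 536 = 4.01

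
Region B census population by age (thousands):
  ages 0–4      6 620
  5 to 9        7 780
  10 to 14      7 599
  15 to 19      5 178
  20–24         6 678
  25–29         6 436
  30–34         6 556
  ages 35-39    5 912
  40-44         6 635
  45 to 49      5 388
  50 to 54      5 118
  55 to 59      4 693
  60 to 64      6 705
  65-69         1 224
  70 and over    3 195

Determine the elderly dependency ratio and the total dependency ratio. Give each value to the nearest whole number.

Old-age dependency ratio: 7
Total dependency ratio: 45

0–14: 6 620 + 7 780 + 7 599 = 21 999
15–64: 5 178 + 6 678 + 6 436 + 6 556 + 5 912 + 6 635 + 5 388 + 5 118 + 4 693 + 6 705 = 59 299
65+: 1 224 + 3 195 = 4 419
Old-age dependency ratio = 4 419 / 59 299 × 100 = 7
Total dependency ratio = (21 999 + 4 419) / 59 299 × 100 = 26 418 / 59 299 × 100 = 45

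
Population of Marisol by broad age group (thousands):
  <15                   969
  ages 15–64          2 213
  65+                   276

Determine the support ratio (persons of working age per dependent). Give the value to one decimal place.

Support ratio = 2 213 / (969 + 276) = 2 213 / 1 245 = 1.8

Support ratio: 1.8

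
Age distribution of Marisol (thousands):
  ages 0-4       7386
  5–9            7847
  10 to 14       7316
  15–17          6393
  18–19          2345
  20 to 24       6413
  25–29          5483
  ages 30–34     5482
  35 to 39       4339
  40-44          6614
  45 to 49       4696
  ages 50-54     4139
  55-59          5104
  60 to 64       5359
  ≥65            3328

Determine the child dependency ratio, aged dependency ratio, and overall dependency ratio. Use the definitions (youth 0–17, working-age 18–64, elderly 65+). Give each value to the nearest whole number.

Youth dependency ratio: 58
Old-age dependency ratio: 7
Total dependency ratio: 65

0–17: 7386 + 7847 + 7316 + 6393 = 28942
18–64: 2345 + 6413 + 5483 + 5482 + 4339 + 6614 + 4696 + 4139 + 5104 + 5359 = 49974
65+: 3328
Youth dependency ratio = 28942 / 49974 × 100 = 58
Old-age dependency ratio = 3328 / 49974 × 100 = 7
Total dependency ratio = (28942 + 3328) / 49974 × 100 = 32270 / 49974 × 100 = 65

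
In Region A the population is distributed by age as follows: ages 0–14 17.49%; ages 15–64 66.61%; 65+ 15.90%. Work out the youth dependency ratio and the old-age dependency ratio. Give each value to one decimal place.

Youth dependency ratio: 26.3
Old-age dependency ratio: 23.9

Youth dependency ratio = 17.49 / 66.61 × 100 = 26.3
Old-age dependency ratio = 15.90 / 66.61 × 100 = 23.9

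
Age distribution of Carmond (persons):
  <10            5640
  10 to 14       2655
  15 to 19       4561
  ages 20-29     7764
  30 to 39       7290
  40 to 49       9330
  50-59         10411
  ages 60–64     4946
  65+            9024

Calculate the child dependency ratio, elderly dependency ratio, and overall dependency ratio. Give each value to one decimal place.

Youth dependency ratio: 18.7
Old-age dependency ratio: 20.4
Total dependency ratio: 39.1

0–14: 5640 + 2655 = 8295
15–64: 4561 + 7764 + 7290 + 9330 + 10411 + 4946 = 44302
65+: 9024
Youth dependency ratio = 8295 / 44302 × 100 = 18.7
Old-age dependency ratio = 9024 / 44302 × 100 = 20.4
Total dependency ratio = (8295 + 9024) / 44302 × 100 = 17319 / 44302 × 100 = 39.1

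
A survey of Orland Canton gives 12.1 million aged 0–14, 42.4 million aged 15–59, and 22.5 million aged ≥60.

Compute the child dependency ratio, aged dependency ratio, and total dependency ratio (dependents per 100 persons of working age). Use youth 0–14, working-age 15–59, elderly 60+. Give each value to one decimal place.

Youth dependency ratio: 28.5
Old-age dependency ratio: 53.1
Total dependency ratio: 81.6

Youth dependency ratio = 12.1 / 42.4 × 100 = 28.5
Old-age dependency ratio = 22.5 / 42.4 × 100 = 53.1
Total dependency ratio = (12.1 + 22.5) / 42.4 × 100 = 34.6 / 42.4 × 100 = 81.6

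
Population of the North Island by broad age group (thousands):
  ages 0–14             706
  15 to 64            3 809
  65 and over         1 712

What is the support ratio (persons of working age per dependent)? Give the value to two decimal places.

Support ratio: 1.58

Support ratio = 3 809 / (706 + 1 712) = 3 809 / 2 418 = 1.58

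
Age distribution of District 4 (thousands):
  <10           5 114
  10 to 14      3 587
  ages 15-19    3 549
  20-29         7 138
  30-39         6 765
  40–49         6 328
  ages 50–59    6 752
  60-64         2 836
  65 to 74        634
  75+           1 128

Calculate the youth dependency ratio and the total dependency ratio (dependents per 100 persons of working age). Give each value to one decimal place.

Youth dependency ratio: 26.1
Total dependency ratio: 31.4

0–14: 5 114 + 3 587 = 8 701
15–64: 3 549 + 7 138 + 6 765 + 6 328 + 6 752 + 2 836 = 33 368
65+: 634 + 1 128 = 1 762
Youth dependency ratio = 8 701 / 33 368 × 100 = 26.1
Total dependency ratio = (8 701 + 1 762) / 33 368 × 100 = 10 463 / 33 368 × 100 = 31.4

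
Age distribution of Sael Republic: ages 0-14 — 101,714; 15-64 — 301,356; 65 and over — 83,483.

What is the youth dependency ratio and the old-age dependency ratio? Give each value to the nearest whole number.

Youth dependency ratio: 34
Old-age dependency ratio: 28

Youth dependency ratio = 101,714 / 301,356 × 100 = 34
Old-age dependency ratio = 83,483 / 301,356 × 100 = 28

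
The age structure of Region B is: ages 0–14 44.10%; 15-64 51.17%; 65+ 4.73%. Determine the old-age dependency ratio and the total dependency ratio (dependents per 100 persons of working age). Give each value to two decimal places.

Old-age dependency ratio = 4.73 / 51.17 × 100 = 9.24
Total dependency ratio = (44.10 + 4.73) / 51.17 × 100 = 48.83 / 51.17 × 100 = 95.43

Old-age dependency ratio: 9.24
Total dependency ratio: 95.43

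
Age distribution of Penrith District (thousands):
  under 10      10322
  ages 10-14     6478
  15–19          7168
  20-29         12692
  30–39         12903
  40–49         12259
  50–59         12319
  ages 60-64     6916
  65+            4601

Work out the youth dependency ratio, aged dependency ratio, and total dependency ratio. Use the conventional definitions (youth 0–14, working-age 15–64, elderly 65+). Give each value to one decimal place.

Youth dependency ratio: 26.1
Old-age dependency ratio: 7.2
Total dependency ratio: 33.3

0–14: 10322 + 6478 = 16800
15–64: 7168 + 12692 + 12903 + 12259 + 12319 + 6916 = 64257
65+: 4601
Youth dependency ratio = 16800 / 64257 × 100 = 26.1
Old-age dependency ratio = 4601 / 64257 × 100 = 7.2
Total dependency ratio = (16800 + 4601) / 64257 × 100 = 21401 / 64257 × 100 = 33.3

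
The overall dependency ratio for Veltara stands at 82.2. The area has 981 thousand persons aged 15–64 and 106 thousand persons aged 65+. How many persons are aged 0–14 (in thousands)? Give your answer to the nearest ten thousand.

Aged 0–14: 700

Total dependency ratio = (youth + elderly) / working-age × 100
82.2 = (Y + 106) / 981 × 100
⇒ 700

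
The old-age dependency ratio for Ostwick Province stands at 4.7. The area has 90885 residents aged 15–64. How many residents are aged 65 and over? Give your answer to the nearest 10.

Old-age dependency ratio = elderly / working-age × 100
4.7 = E / 90885 × 100
⇒ 4270

Aged 65 and over: 4270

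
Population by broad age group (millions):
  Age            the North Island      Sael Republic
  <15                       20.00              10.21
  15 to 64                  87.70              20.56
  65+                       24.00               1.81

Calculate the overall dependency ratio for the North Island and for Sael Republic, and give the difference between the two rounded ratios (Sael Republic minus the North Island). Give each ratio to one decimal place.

the North Island: 50.2
Sael Republic: 58.5
Difference: +8.3

the North Island: (20.00 + 24.00) / 87.70 × 100 = 44.00 / 87.70 × 100 = 50.2
Sael Republic: (10.21 + 1.81) / 20.56 × 100 = 12.02 / 20.56 × 100 = 58.5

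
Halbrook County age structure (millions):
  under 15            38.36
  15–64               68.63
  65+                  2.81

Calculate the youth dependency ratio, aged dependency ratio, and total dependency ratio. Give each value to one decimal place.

Youth dependency ratio: 55.9
Old-age dependency ratio: 4.1
Total dependency ratio: 60.0

Youth dependency ratio = 38.36 / 68.63 × 100 = 55.9
Old-age dependency ratio = 2.81 / 68.63 × 100 = 4.1
Total dependency ratio = (38.36 + 2.81) / 68.63 × 100 = 41.17 / 68.63 × 100 = 60.0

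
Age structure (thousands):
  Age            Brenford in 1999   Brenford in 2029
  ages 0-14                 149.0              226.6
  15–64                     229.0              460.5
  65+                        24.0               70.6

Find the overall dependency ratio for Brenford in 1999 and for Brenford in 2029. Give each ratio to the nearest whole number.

Brenford in 1999: (149.0 + 24.0) / 229.0 × 100 = 173.0 / 229.0 × 100 = 76
Brenford in 2029: (226.6 + 70.6) / 460.5 × 100 = 297.2 / 460.5 × 100 = 65

Brenford in 1999: 76
Brenford in 2029: 65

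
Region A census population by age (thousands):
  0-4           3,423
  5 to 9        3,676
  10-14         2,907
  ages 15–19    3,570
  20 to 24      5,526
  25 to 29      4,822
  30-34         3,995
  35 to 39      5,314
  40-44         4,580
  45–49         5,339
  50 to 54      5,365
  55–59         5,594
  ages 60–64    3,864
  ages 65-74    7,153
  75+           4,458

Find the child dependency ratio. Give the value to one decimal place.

Youth dependency ratio: 20.9

0–14: 3,423 + 3,676 + 2,907 = 10,006
15–64: 3,570 + 5,526 + 4,822 + 3,995 + 5,314 + 4,580 + 5,339 + 5,365 + 5,594 + 3,864 = 47,969
65+: 7,153 + 4,458 = 11,611
Youth dependency ratio = 10,006 / 47,969 × 100 = 20.9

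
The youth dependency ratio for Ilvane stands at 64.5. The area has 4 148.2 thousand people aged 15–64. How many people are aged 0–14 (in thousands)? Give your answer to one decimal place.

Youth dependency ratio = youth / working-age × 100
64.5 = Y / 4 148.2 × 100
⇒ 2 675.6

Aged 0–14: 2 675.6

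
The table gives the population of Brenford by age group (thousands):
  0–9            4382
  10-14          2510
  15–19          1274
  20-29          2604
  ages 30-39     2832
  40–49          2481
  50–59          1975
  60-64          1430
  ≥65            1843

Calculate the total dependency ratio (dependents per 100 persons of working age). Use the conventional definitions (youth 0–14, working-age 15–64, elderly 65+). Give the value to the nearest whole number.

Total dependency ratio: 69

0–14: 4382 + 2510 = 6892
15–64: 1274 + 2604 + 2832 + 2481 + 1975 + 1430 = 12596
65+: 1843
Total dependency ratio = (6892 + 1843) / 12596 × 100 = 8735 / 12596 × 100 = 69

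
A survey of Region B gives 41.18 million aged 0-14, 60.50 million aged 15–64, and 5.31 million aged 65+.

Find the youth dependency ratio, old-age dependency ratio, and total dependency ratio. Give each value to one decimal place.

Youth dependency ratio: 68.1
Old-age dependency ratio: 8.8
Total dependency ratio: 76.8

Youth dependency ratio = 41.18 / 60.50 × 100 = 68.1
Old-age dependency ratio = 5.31 / 60.50 × 100 = 8.8
Total dependency ratio = (41.18 + 5.31) / 60.50 × 100 = 46.49 / 60.50 × 100 = 76.8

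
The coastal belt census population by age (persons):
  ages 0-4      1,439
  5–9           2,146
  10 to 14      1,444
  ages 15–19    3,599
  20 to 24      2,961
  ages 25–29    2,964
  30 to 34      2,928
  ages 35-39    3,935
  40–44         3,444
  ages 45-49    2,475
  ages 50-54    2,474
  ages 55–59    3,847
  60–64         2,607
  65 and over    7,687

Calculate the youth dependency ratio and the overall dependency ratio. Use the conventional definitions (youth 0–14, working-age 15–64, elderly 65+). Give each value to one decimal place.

0–14: 1,439 + 2,146 + 1,444 = 5,029
15–64: 3,599 + 2,961 + 2,964 + 2,928 + 3,935 + 3,444 + 2,475 + 2,474 + 3,847 + 2,607 = 31,234
65+: 7,687
Youth dependency ratio = 5,029 / 31,234 × 100 = 16.1
Total dependency ratio = (5,029 + 7,687) / 31,234 × 100 = 12,716 / 31,234 × 100 = 40.7

Youth dependency ratio: 16.1
Total dependency ratio: 40.7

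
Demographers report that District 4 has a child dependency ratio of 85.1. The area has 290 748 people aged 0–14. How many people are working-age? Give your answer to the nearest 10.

Youth dependency ratio = youth / working-age × 100
85.1 = 290 748 / W × 100
⇒ 341 650

Working-age: 341 650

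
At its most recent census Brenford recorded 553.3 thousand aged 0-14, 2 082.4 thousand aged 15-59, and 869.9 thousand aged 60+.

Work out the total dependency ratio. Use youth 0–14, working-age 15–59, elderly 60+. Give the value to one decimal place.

Total dependency ratio = (553.3 + 869.9) / 2 082.4 × 100 = 1 423.2 / 2 082.4 × 100 = 68.3

Total dependency ratio: 68.3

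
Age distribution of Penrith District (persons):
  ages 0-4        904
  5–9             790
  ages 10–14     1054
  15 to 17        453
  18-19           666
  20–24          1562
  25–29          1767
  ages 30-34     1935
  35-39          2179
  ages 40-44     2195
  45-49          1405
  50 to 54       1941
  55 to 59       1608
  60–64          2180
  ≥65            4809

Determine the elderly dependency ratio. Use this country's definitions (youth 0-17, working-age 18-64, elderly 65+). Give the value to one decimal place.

0–17: 904 + 790 + 1054 + 453 = 3201
18–64: 666 + 1562 + 1767 + 1935 + 2179 + 2195 + 1405 + 1941 + 1608 + 2180 = 17438
65+: 4809
Old-age dependency ratio = 4809 / 17438 × 100 = 27.6

Old-age dependency ratio: 27.6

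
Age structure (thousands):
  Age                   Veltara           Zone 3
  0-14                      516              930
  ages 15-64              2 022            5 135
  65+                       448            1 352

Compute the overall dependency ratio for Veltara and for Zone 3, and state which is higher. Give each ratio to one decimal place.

Veltara: (516 + 448) / 2 022 × 100 = 964 / 2 022 × 100 = 47.7
Zone 3: (930 + 1 352) / 5 135 × 100 = 2 282 / 5 135 × 100 = 44.4

Veltara: 47.7
Zone 3: 44.4
Higher: Veltara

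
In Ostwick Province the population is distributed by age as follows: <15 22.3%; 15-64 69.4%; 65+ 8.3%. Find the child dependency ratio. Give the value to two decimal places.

Youth dependency ratio: 32.13

Youth dependency ratio = 22.3 / 69.4 × 100 = 32.13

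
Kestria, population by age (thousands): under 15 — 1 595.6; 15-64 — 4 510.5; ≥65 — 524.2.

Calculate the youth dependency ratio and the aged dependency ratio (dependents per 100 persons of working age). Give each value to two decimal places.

Youth dependency ratio: 35.38
Old-age dependency ratio: 11.62

Youth dependency ratio = 1 595.6 / 4 510.5 × 100 = 35.38
Old-age dependency ratio = 524.2 / 4 510.5 × 100 = 11.62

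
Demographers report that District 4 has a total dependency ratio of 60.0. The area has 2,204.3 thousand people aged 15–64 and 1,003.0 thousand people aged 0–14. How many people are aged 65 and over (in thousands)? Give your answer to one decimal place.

Aged 65 and over: 319.6

Total dependency ratio = (youth + elderly) / working-age × 100
60.0 = (1,003.0 + E) / 2,204.3 × 100
⇒ 319.6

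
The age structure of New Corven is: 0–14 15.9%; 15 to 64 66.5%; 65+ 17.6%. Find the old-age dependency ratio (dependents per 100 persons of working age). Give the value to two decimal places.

Old-age dependency ratio = 17.6 / 66.5 × 100 = 26.47

Old-age dependency ratio: 26.47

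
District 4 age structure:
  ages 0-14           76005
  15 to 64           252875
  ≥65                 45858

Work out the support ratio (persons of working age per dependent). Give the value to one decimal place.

Support ratio = 252875 / (76005 + 45858) = 252875 / 121863 = 2.1

Support ratio: 2.1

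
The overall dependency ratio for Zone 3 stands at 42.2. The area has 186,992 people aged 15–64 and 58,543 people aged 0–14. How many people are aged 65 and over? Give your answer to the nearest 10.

Aged 65 and over: 20,370

Total dependency ratio = (youth + elderly) / working-age × 100
42.2 = (58,543 + E) / 186,992 × 100
⇒ 20,370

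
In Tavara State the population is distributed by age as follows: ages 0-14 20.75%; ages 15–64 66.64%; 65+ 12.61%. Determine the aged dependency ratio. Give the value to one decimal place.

Old-age dependency ratio = 12.61 / 66.64 × 100 = 18.9

Old-age dependency ratio: 18.9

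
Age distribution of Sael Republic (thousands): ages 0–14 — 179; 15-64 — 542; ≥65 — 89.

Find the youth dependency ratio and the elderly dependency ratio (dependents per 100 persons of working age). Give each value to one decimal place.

Youth dependency ratio: 33.0
Old-age dependency ratio: 16.4

Youth dependency ratio = 179 / 542 × 100 = 33.0
Old-age dependency ratio = 89 / 542 × 100 = 16.4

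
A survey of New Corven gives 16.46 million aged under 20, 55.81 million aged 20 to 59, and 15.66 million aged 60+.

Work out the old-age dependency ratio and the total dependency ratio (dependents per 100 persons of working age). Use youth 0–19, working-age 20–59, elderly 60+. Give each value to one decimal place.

Old-age dependency ratio: 28.1
Total dependency ratio: 57.6

Old-age dependency ratio = 15.66 / 55.81 × 100 = 28.1
Total dependency ratio = (16.46 + 15.66) / 55.81 × 100 = 32.12 / 55.81 × 100 = 57.6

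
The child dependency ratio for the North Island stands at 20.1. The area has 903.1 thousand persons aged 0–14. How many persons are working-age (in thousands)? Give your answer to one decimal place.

Working-age: 4 493.0

Youth dependency ratio = youth / working-age × 100
20.1 = 903.1 / W × 100
⇒ 4 493.0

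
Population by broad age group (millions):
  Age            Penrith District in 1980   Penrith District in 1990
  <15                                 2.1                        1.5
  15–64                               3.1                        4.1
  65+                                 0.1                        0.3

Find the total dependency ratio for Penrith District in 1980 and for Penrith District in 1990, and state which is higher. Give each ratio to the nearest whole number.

Penrith District in 1980: 71
Penrith District in 1990: 44
Higher: Penrith District in 1980

Penrith District in 1980: (2.1 + 0.1) / 3.1 × 100 = 2.2 / 3.1 × 100 = 71
Penrith District in 1990: (1.5 + 0.3) / 4.1 × 100 = 1.8 / 4.1 × 100 = 44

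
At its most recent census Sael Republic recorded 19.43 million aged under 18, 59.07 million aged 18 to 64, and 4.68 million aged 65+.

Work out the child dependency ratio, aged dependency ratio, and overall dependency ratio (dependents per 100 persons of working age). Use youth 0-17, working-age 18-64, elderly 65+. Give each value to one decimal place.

Youth dependency ratio: 32.9
Old-age dependency ratio: 7.9
Total dependency ratio: 40.8

Youth dependency ratio = 19.43 / 59.07 × 100 = 32.9
Old-age dependency ratio = 4.68 / 59.07 × 100 = 7.9
Total dependency ratio = (19.43 + 4.68) / 59.07 × 100 = 24.11 / 59.07 × 100 = 40.8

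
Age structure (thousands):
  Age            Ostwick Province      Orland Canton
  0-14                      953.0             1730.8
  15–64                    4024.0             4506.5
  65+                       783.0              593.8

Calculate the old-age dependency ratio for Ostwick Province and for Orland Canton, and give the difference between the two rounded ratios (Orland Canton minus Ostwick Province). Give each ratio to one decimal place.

Ostwick Province: 783.0 / 4024.0 × 100 = 19.5
Orland Canton: 593.8 / 4506.5 × 100 = 13.2

Ostwick Province: 19.5
Orland Canton: 13.2
Difference: -6.3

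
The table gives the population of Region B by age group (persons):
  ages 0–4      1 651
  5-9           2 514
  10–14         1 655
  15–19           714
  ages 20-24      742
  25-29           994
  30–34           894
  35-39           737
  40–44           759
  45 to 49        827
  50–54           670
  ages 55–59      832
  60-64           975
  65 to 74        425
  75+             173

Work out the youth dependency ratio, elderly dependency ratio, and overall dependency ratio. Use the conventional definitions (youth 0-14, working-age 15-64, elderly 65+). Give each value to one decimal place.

Youth dependency ratio: 71.5
Old-age dependency ratio: 7.3
Total dependency ratio: 78.8

0–14: 1 651 + 2 514 + 1 655 = 5 820
15–64: 714 + 742 + 994 + 894 + 737 + 759 + 827 + 670 + 832 + 975 = 8 144
65+: 425 + 173 = 598
Youth dependency ratio = 5 820 / 8 144 × 100 = 71.5
Old-age dependency ratio = 598 / 8 144 × 100 = 7.3
Total dependency ratio = (5 820 + 598) / 8 144 × 100 = 6 418 / 8 144 × 100 = 78.8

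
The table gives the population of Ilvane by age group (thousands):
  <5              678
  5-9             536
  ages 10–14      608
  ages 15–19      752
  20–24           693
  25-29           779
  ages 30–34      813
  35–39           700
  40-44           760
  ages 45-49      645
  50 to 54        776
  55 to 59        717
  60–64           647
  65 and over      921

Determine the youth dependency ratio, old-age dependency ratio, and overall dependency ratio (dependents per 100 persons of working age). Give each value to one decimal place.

0–14: 678 + 536 + 608 = 1,822
15–64: 752 + 693 + 779 + 813 + 700 + 760 + 645 + 776 + 717 + 647 = 7,282
65+: 921
Youth dependency ratio = 1,822 / 7,282 × 100 = 25.0
Old-age dependency ratio = 921 / 7,282 × 100 = 12.6
Total dependency ratio = (1,822 + 921) / 7,282 × 100 = 2,743 / 7,282 × 100 = 37.7

Youth dependency ratio: 25.0
Old-age dependency ratio: 12.6
Total dependency ratio: 37.7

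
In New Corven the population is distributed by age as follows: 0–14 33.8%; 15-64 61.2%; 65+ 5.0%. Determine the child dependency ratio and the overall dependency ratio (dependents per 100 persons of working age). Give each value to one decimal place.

Youth dependency ratio = 33.8 / 61.2 × 100 = 55.2
Total dependency ratio = (33.8 + 5.0) / 61.2 × 100 = 38.8 / 61.2 × 100 = 63.4

Youth dependency ratio: 55.2
Total dependency ratio: 63.4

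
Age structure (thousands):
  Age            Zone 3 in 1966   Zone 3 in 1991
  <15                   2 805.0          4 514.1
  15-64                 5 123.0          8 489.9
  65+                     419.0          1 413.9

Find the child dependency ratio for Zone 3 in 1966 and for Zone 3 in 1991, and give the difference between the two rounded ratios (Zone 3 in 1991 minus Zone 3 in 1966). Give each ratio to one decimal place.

Zone 3 in 1966: 54.8
Zone 3 in 1991: 53.2
Difference: -1.6

Zone 3 in 1966: 2 805.0 / 5 123.0 × 100 = 54.8
Zone 3 in 1991: 4 514.1 / 8 489.9 × 100 = 53.2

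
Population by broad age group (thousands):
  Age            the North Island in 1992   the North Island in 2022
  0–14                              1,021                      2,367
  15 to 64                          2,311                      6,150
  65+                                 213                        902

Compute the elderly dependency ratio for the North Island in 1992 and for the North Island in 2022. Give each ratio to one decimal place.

the North Island in 1992: 213 / 2,311 × 100 = 9.2
the North Island in 2022: 902 / 6,150 × 100 = 14.7

the North Island in 1992: 9.2
the North Island in 2022: 14.7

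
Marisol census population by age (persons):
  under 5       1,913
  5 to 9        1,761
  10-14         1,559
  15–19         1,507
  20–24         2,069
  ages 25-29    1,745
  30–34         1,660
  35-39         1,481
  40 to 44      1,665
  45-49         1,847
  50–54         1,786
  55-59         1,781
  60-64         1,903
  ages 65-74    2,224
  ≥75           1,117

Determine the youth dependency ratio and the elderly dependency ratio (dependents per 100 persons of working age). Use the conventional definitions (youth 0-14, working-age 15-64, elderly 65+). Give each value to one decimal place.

Youth dependency ratio: 30.0
Old-age dependency ratio: 19.2

0–14: 1,913 + 1,761 + 1,559 = 5,233
15–64: 1,507 + 2,069 + 1,745 + 1,660 + 1,481 + 1,665 + 1,847 + 1,786 + 1,781 + 1,903 = 17,444
65+: 2,224 + 1,117 = 3,341
Youth dependency ratio = 5,233 / 17,444 × 100 = 30.0
Old-age dependency ratio = 3,341 / 17,444 × 100 = 19.2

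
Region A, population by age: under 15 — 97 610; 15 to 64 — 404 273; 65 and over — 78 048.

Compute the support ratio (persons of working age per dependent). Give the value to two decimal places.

Support ratio: 2.30

Support ratio = 404 273 / (97 610 + 78 048) = 404 273 / 175 658 = 2.30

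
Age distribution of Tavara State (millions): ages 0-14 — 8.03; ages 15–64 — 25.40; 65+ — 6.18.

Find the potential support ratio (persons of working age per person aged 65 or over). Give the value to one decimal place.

Potential support ratio = 25.40 / 6.18 = 4.1

Potential support ratio: 4.1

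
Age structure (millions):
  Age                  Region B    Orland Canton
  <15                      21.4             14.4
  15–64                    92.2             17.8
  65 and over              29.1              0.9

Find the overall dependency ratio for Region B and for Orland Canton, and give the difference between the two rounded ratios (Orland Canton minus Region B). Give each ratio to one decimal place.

Region B: 54.8
Orland Canton: 86.0
Difference: +31.2

Region B: (21.4 + 29.1) / 92.2 × 100 = 50.5 / 92.2 × 100 = 54.8
Orland Canton: (14.4 + 0.9) / 17.8 × 100 = 15.3 / 17.8 × 100 = 86.0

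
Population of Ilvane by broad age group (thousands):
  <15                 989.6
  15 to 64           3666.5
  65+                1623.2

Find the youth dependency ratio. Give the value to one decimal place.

Youth dependency ratio: 27.0

Youth dependency ratio = 989.6 / 3666.5 × 100 = 27.0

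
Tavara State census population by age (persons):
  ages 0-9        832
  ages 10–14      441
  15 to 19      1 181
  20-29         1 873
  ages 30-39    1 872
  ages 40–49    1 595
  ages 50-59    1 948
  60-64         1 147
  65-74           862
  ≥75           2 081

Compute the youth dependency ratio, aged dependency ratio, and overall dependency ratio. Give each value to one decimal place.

0–14: 832 + 441 = 1 273
15–64: 1 181 + 1 873 + 1 872 + 1 595 + 1 948 + 1 147 = 9 616
65+: 862 + 2 081 = 2 943
Youth dependency ratio = 1 273 / 9 616 × 100 = 13.2
Old-age dependency ratio = 2 943 / 9 616 × 100 = 30.6
Total dependency ratio = (1 273 + 2 943) / 9 616 × 100 = 4 216 / 9 616 × 100 = 43.8

Youth dependency ratio: 13.2
Old-age dependency ratio: 30.6
Total dependency ratio: 43.8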